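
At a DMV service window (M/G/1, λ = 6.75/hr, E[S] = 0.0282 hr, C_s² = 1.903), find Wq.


ρ = λ·E[S] = 6.75·0.0282 = 0.1903
E[S²] = E[S]²(1+C_s²) = 0.0282²·(1+1.903) = 0.002309
Wq = λ·E[S²]/(2(1−ρ)) = 6.75·0.002309/(2·0.8096) = 0.009623 hr

Final: 0.009623 hr


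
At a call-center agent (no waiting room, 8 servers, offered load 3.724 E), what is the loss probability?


B(c,a) = (a^c/c!) / Σ_{k=0}^{c} a^k/k!
a^8/8! = 0.917396
Σ terms (k=0..8): 1.00000 + 3.72400 + 6.93409 + 8.60751 + 8.01360 + 5.96853 + 3.70447 + 1.97078 + 0.91740 = 40.840362
B = 0.917396/40.840362 = 0.022463

Final: 0.022463


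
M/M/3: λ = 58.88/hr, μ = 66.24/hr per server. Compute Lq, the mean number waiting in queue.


a = λ/μ = 0.8889; ρ = a/3 = 0.2963
P₀ = 0.408115
Lq = P₀·a^c·ρ / (c!·(1−ρ)²) = 0.408115·0.70233·0.2963/(6·0.49520)
= 0.02858

Final: 0.02858


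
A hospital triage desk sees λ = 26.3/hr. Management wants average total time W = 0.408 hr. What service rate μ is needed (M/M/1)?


W = 1/(μ−λ) ⇒ μ − λ = 1/W = 1/0.408 = 2.4510
μ = λ + 1/W = 26.3 + 2.4510 = 28.7510 per hr

Final: 28.7510 /hr


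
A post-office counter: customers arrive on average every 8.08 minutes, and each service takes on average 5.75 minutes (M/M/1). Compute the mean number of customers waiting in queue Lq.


λ = 60/8.08 = 7.4257 /hr
μ = 60/5.75 = 10.4348 /hr
ρ = λ/μ = 7.4257/10.4348 = 0.7116
Lq = ρ²/(1−ρ) = 0.5064/0.2884 = 1.7562

Final: 1.7562


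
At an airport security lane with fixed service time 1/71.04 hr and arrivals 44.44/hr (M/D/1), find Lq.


ρ = 44.44/71.04 = 0.6256
M/D/1: Lq = ρ²/(2(1−ρ)) = 0.3913/(2·0.3744) = 0.52256

Final: 0.52256


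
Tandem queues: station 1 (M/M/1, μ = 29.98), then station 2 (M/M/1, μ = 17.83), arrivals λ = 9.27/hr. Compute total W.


Each node sees arrival rate λ = 9.27/hr (tandem ⇒ throughput preserved).
W₁ = 1/(μ₁−λ) = 1/(29.98−9.27) = 0.04829 hr
W₂ = 1/(μ₂−λ) = 1/(17.83−9.27) = 0.11682 hr
W_total = W₁ + W₂ = 0.04829 + 0.11682 = 0.16511 hr

Final: 0.16511 hr


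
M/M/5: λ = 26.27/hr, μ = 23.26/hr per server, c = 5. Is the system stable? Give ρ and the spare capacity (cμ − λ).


Total capacity cμ = 5·23.26 = 116.30/hr
ρ = λ/(cμ) = 26.27/116.30 = 0.2259
Stable ⇔ ρ < 1: YES
Spare capacity = cμ − λ = 116.30 − 26.27 = 90.03/hr

Final: ρ = 0.2259; stable; margin = 90.03/hr


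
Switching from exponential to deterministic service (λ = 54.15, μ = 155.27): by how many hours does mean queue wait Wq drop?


ρ = 54.15/155.27 = 0.3487
Wq(M/M/1) = ρ/(μ−λ) = 0.3487/101.12 = 0.003449 hr
Wq(M/D/1) = ρ/(2(μ−λ)) = 0.001724 hr
Savings = 0.003449 − 0.001724 = 0.001724 hr

Final: 0.001724 hr


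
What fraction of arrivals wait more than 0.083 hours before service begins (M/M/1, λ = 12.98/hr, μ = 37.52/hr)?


ρ = 12.98/37.52 = 0.3459
P(Wq > t) = ρ·e^{−(μ−λ)t} = 0.3459·e^{−2.0368}
= 0.3459·0.130443 = 0.045127

Final: 0.045127


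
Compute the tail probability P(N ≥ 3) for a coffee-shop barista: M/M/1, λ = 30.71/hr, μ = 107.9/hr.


ρ = 30.71/107.9 = 0.2846
P(N ≥ n) = ρ^n = 0.2846^3 = 0.023056

Final: 0.023056


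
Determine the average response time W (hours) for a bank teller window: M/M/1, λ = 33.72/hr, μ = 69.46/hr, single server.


W = 1/(μ−λ) = 1/(69.46 − 33.72) = 1/35.74 = 0.02798 hr

Final: 0.02798 hr


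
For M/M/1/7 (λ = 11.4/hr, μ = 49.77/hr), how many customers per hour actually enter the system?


ρ = 0.2291; P_K = (1−ρ)ρ^7/(1−ρ^8) = 0.00002550
λ_eff = λ(1 − P_K) = 11.4·(1 − 0.00002550) = 11.4·0.999974 = 11.3997 /hr

Final: 11.3997 /hr


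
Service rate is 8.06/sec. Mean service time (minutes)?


Mean service time = 1/μ = 1/8.06 second = 0.12407 second
In minutes: 0.12407 × 0.0166667 = 0.002068 min

Final: 0.002068 min


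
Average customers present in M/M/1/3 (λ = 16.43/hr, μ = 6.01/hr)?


ρ = 16.43/6.01 = 2.7338
L = ρ[1 − (K+1)ρ^K + Kρ^(K+1)] / [(1−ρ)(1−ρ^(K+1))]
Numerator: 2.7338·(1 − 4·20.430984 + 3·55.853754) = 237.393890
Denominator: (-1.7338)·(-54.853754) = 95.104179
L = 237.393890/95.104179 = 2.4961

Final: 2.4961


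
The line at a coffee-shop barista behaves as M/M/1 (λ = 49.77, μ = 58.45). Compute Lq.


ρ = 49.77/58.45 = 0.8515
Lq = ρ²/(1−ρ) = 0.7250/0.1485 = 4.8824

Final: 4.8824


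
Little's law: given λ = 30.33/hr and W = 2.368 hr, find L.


L = λW = 30.33·2.368 = 71.8214

Final: 71.8214


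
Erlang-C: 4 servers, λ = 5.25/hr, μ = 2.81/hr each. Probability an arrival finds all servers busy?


a = λ/μ = 1.8683; ρ = a/4 = 0.4671
P₀ = 0.150302 (from M/M/c formula)
C(c,a) = [a^c/(c!(1−ρ))]·P₀ = [12.18462/(24·0.5329)]·0.150302
= 0.95266·0.150302 = 0.143188

Final: 0.143188


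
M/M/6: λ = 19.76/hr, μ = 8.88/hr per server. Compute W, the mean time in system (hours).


a = 2.2252; ρ = 0.3709; P₀ = 0.107738
Lq = P₀·a^c·ρ/(c!(1−ρ)²) = 0.01702
Wq = Lq/λ = 0.01702/19.76 = 0.0008615 hr
W = Wq + 1/μ = 0.0008615 + 0.11261 = 0.11347 hr

Final: 0.11347 hr


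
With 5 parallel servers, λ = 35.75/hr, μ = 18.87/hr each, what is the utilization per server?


ρ = λ/(cμ) = 35.75/(5·18.87) = 35.75/94.35 = 0.3789

Final: 0.3789


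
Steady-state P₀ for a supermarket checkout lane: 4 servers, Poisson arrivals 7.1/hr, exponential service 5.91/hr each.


a = λ/μ = 7.1/5.91 = 1.2014; ρ = a/c = 0.3003
Σ_{k=0}^{3} a^k/k! (terms k=0..3) = 1.00000 + 1.20135 + 0.72163 + 0.28898 = 3.21195
Tail: a^4/(4!(1−ρ)) = 2.08297/(24·0.6997) = 0.12405
P₀ = 1/(3.21195 + 0.12405) = 1/3.33600 = 0.299760

Final: 0.299760


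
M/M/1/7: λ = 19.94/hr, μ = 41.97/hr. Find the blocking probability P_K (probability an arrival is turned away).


ρ = λ/μ = 19.94/41.97 = 0.4751
P_K = (1−ρ)ρ^K/(1−ρ^(K+1)) = (0.5249·0.005464)/(1 − 0.002596)
= 0.002868/0.997404 = 0.002875

Final: 0.002875


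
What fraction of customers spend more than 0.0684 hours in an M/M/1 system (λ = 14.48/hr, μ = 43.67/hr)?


W ~ Exponential(μ−λ) for M/M/1.
μ − λ = 43.67 − 14.48 = 29.1900
P(W > t) = e^{−(μ−λ)t} = e^{−1.9966} = 0.135797

Final: 0.135797


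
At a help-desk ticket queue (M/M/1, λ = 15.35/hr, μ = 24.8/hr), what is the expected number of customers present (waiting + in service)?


ρ = λ/μ = 15.35/24.8 = 0.6190
L = ρ/(1−ρ) = 0.6190/(1 − 0.6190) = 0.6190/0.3810 = 1.6243

Final: 1.6243


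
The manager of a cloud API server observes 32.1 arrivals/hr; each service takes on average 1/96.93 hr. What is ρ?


ρ = λ/μ = 32.1/96.93 = 0.3312

Final: 0.3312


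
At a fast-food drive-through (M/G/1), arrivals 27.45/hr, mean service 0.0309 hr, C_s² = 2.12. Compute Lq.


ρ = λ·E[S] = 27.45·0.0309 = 0.8482
Lq = ρ²(1+C_s²)/(2(1−ρ)) = 0.7195·(1+2.12)/(2·0.1518)
= 0.7195·3.1200/0.3036 = 7.39382

Final: 7.39382


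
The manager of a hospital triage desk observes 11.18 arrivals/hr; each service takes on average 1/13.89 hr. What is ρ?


ρ = λ/μ = 11.18/13.89 = 0.8049

Final: 0.8049


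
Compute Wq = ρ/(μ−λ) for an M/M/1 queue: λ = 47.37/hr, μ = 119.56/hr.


ρ = 47.37/119.56 = 0.3962
Wq = ρ/(μ−λ) = 0.3962/(119.56 − 47.37) = 0.3962/72.19 = 0.005488 hr

Final: 0.005488 hr


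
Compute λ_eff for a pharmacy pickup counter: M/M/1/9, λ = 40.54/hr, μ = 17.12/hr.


ρ = 2.3680; P_K = (1−ρ)ρ^9/(1−ρ^10) = 0.577805
λ_eff = λ(1 − P_K) = 40.54·(1 − 0.577805) = 40.54·0.422195 = 17.1158 /hr

Final: 17.1158 /hr


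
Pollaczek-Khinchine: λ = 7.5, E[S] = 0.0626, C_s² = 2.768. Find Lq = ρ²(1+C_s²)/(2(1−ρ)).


ρ = λ·E[S] = 7.5·0.0626 = 0.4695
Lq = ρ²(1+C_s²)/(2(1−ρ)) = 0.2204·(1+2.768)/(2·0.5305)
= 0.2204·3.7680/1.0610 = 0.78283

Final: 0.78283


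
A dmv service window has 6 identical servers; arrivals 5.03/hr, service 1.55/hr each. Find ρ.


ρ = λ/(cμ) = 5.03/(6·1.55) = 5.03/9.30 = 0.5409

Final: 0.5409


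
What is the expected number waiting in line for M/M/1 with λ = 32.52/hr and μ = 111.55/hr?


ρ = 32.52/111.55 = 0.2915
Lq = ρ²/(1−ρ) = 0.08499/0.7085 = 0.1200

Final: 0.1200


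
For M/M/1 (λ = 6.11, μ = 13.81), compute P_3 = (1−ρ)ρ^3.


ρ = 6.11/13.81 = 0.4424
P_n = (1−ρ)·ρ^n = (1 − 0.4424)·0.4424^3 = 0.5576·0.086605 = 0.048288

Final: 0.048288


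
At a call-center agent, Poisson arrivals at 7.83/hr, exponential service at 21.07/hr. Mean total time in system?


W = 1/(μ−λ) = 1/(21.07 − 7.83) = 1/13.24 = 0.07553 hr

Final: 0.07553 hr


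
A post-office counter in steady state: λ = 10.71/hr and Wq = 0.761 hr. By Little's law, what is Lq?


Lq = λWq = 10.71·0.761 = 8.1503

Final: 8.1503


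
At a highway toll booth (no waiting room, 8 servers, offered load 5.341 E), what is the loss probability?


B(c,a) = (a^c/c!) / Σ_{k=0}^{c} a^k/k!
a^8/8! = 16.423288
Σ terms (k=0..8): 1.00000 + 5.34100 + 14.26314 + 25.39314 + 33.90620 + 36.21860 + 32.24059 + 24.59957 + 16.42329 = 189.385526
B = 16.423288/189.385526 = 0.086719

Final: 0.086719


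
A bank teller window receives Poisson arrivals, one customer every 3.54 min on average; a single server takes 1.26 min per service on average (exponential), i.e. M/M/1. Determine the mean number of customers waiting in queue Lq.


λ = 60/3.54 = 16.9492 /hr
μ = 60/1.26 = 47.6190 /hr
ρ = λ/μ = 16.9492/47.6190 = 0.3559
Lq = ρ²/(1−ρ) = 0.1267/0.6441 = 0.1967

Final: 0.1967


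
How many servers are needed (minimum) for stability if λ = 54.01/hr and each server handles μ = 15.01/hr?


Stability requires cμ > λ ⇔ c > λ/μ.
λ/μ = 54.01/15.01 = 3.5983
Minimum integer c = ⌊3.5983⌋ + 1 = 4
Check: 4·15.01 = 60.04 > 54.01, while 3·15.01 = 45.03 ≤ 54.01

Final: 4 servers


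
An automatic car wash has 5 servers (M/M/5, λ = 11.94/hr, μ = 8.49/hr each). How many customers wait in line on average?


a = λ/μ = 1.4064; ρ = a/5 = 0.2813
P₀ = 0.244758
Lq = P₀·a^c·ρ / (c!·(1−ρ)²) = 0.244758·5.50153·0.2813/(120·0.51657)
= 0.006110

Final: 0.006110


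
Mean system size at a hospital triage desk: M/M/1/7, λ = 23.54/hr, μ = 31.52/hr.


ρ = 23.54/31.52 = 0.7468
L = ρ[1 − (K+1)ρ^K + Kρ^(K+1)] / [(1−ρ)(1−ρ^(K+1))]
Numerator: 0.7468·(1 − 8·0.129581 + 7·0.096775) = 0.478548
Denominator: (0.2532)·(0.903225) = 0.228672
L = 0.478548/0.228672 = 2.0927

Final: 2.0927


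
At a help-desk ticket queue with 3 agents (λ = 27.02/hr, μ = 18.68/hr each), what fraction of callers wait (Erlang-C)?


a = λ/μ = 1.4465; ρ = a/3 = 0.4822
P₀ = 0.223882 (from M/M/c formula)
C(c,a) = [a^c/(c!(1−ρ))]·P₀ = [3.02639/(6·0.5178)]·0.223882
= 0.97404·0.223882 = 0.218069

Final: 0.218069


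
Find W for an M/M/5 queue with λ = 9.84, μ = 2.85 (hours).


a = 3.4526; ρ = 0.6905; P₀ = 0.027469
Lq = P₀·a^c·ρ/(c!(1−ρ)²) = 0.80974
Wq = Lq/λ = 0.80974/9.84 = 0.08229 hr
W = Wq + 1/μ = 0.08229 + 0.35088 = 0.43317 hr

Final: 0.43317 hr


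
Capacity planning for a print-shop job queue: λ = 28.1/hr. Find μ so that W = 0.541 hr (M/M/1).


W = 1/(μ−λ) ⇒ μ − λ = 1/W = 1/0.541 = 1.8484
μ = λ + 1/W = 28.1 + 1.8484 = 29.9484 per hr

Final: 29.9484 /hr


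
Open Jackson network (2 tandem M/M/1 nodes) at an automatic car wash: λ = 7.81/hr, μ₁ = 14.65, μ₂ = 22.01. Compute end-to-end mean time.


Each node sees arrival rate λ = 7.81/hr (tandem ⇒ throughput preserved).
W₁ = 1/(μ₁−λ) = 1/(14.65−7.81) = 0.14620 hr
W₂ = 1/(μ₂−λ) = 1/(22.01−7.81) = 0.07042 hr
W_total = W₁ + W₂ = 0.14620 + 0.07042 = 0.21662 hr

Final: 0.21662 hr


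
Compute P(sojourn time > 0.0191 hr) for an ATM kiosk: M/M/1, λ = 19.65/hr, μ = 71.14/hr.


W ~ Exponential(μ−λ) for M/M/1.
μ − λ = 71.14 − 19.65 = 51.4900
P(W > t) = e^{−(μ−λ)t} = e^{−0.9835} = 0.374015

Final: 0.374015


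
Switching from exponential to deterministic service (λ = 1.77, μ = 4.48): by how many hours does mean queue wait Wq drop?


ρ = 1.77/4.48 = 0.3951
Wq(M/M/1) = ρ/(μ−λ) = 0.3951/2.71 = 0.14579 hr
Wq(M/D/1) = ρ/(2(μ−λ)) = 0.07289 hr
Savings = 0.14579 − 0.07289 = 0.07289 hr

Final: 0.07289 hr


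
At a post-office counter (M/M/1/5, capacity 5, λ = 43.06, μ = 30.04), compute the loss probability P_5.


ρ = λ/μ = 43.06/30.04 = 1.4334
P_K = (1−ρ)ρ^K/(1−ρ^(K+1)) = (-0.4334·6.051604)/(1 − 8.674503)
= -2.622899/-7.674503 = 0.341768

Final: 0.341768


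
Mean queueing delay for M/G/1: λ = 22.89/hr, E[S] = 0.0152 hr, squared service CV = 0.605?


ρ = λ·E[S] = 22.89·0.0152 = 0.3479
E[S²] = E[S]²(1+C_s²) = 0.0152²·(1+0.605) = 0.0003708
Wq = λ·E[S²]/(2(1−ρ)) = 22.89·0.0003708/(2·0.6521) = 0.006509 hr

Final: 0.006509 hr


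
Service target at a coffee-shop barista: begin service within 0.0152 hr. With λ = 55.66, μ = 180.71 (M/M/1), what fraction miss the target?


ρ = 55.66/180.71 = 0.3080
P(Wq > t) = ρ·e^{−(μ−λ)t} = 0.3080·e^{−1.9008}
= 0.3080·0.149455 = 0.046033

Final: 0.046033


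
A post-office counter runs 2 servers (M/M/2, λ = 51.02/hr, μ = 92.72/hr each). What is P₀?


a = λ/μ = 51.02/92.72 = 0.5503; ρ = a/c = 0.2751
Σ_{k=0}^{1} a^k/k! (terms k=0..1) = 1.00000 + 0.55026 = 1.55026
Tail: a^2/(2!(1−ρ)) = 0.30278/(2·0.7249) = 0.20885
P₀ = 1/(1.55026 + 0.20885) = 1/1.75911 = 0.568468

Final: 0.568468


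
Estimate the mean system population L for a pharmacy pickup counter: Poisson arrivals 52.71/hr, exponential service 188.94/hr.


ρ = λ/μ = 52.71/188.94 = 0.2790
L = ρ/(1−ρ) = 0.2790/(1 − 0.2790) = 0.2790/0.7210 = 0.3869

Final: 0.3869


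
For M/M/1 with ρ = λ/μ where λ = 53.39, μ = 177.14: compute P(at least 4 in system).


ρ = 53.39/177.14 = 0.3014
P(N ≥ n) = ρ^n = 0.3014^4 = 0.008252

Final: 0.008252


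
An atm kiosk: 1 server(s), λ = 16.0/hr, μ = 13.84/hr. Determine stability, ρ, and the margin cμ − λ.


Total capacity cμ = 1·13.84 = 13.84/hr
ρ = λ/(cμ) = 16.0/13.84 = 1.1561
Stable ⇔ ρ < 1: NO
Spare capacity = cμ − λ = 13.84 − 16.0 = -2.16/hr

Final: ρ = 1.1561; unstable; margin = -2.16/hr


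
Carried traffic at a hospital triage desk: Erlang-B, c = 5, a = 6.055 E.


B(5,6.055) = 0.364223 (Erlang-B)
Carried load = a(1 − B) = 6.055·(1 − 0.364223) = 6.055·0.635777 = 3.8496 E

Final: 3.8496 Erlangs


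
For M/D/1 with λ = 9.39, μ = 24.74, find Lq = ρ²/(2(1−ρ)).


ρ = 9.39/24.74 = 0.3795
M/D/1: Lq = ρ²/(2(1−ρ)) = 0.1441/(2·0.6205) = 0.11609

Final: 0.11609


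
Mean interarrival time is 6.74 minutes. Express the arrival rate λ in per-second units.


λ = 1/(interarrival time) in consistent units.
1 second = 0.0166667 min, so λ = 0.0166667/6.74 = 0.002473 per second

Final: 0.002473 /sec


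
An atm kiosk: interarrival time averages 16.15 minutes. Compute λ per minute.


λ = 1/(interarrival time) in consistent units.
1 minute = 1 min, so λ = 1/16.15 = 0.06192 per minute

Final: 0.06192 /min


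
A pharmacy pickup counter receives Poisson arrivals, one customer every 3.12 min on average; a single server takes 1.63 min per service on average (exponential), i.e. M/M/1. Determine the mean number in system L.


λ = 60/3.12 = 19.2308 /hr
μ = 60/1.63 = 36.8098 /hr
ρ = λ/μ = 19.2308/36.8098 = 0.5224
L = ρ/(1−ρ) = 0.5224/0.4776 = 1.0940

Final: 1.0940


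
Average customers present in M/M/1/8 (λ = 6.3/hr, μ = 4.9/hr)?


ρ = 6.3/4.9 = 1.2857
L = ρ[1 − (K+1)ρ^K + Kρ^(K+1)] / [(1−ρ)(1−ρ^(K+1))]
Numerator: 1.2857·(1 − 9·7.467165 + 8·9.600641) = 13.629395
Denominator: (-0.2857)·(-8.600641) = 2.457326
L = 13.629395/2.457326 = 5.5464

Final: 5.5464


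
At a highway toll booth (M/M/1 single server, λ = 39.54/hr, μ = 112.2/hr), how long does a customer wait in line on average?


ρ = 39.54/112.2 = 0.3524
Wq = ρ/(μ−λ) = 0.3524/(112.2 − 39.54) = 0.3524/72.66 = 0.004850 hr

Final: 0.004850 hr


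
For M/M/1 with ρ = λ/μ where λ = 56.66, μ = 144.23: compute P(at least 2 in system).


ρ = 56.66/144.23 = 0.3928
P(N ≥ n) = ρ^n = 0.3928^2 = 0.154327

Final: 0.154327


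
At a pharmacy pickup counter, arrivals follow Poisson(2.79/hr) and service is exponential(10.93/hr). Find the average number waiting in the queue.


ρ = 2.79/10.93 = 0.2553
Lq = ρ²/(1−ρ) = 0.06516/0.7447 = 0.08749

Final: 0.08749


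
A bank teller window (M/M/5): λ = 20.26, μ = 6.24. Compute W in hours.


a = 3.2468; ρ = 0.6494; P₀ = 0.035177
Lq = P₀·a^c·ρ/(c!(1−ρ)²) = 0.55862
Wq = Lq/λ = 0.55862/20.26 = 0.02757 hr
W = Wq + 1/μ = 0.02757 + 0.16026 = 0.18783 hr

Final: 0.18783 hr


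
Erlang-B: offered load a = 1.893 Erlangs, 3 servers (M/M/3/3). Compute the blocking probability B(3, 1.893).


B(c,a) = (a^c/c!) / Σ_{k=0}^{c} a^k/k!
a^3/3! = 1.130578
Σ terms (k=0..3): 1.00000 + 1.89300 + 1.79172 + 1.13058 = 5.815303
B = 1.130578/5.815303 = 0.194414

Final: 0.194414


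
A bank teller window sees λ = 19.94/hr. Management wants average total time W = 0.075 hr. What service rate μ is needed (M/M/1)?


W = 1/(μ−λ) ⇒ μ − λ = 1/W = 1/0.075 = 13.3333
μ = λ + 1/W = 19.94 + 13.3333 = 33.2733 per hr

Final: 33.2733 /hr


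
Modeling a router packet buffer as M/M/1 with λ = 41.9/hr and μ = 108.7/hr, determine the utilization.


ρ = λ/μ = 41.9/108.7 = 0.3855

Final: 0.3855


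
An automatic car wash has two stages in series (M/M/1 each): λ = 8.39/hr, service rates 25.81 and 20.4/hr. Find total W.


Each node sees arrival rate λ = 8.39/hr (tandem ⇒ throughput preserved).
W₁ = 1/(μ₁−λ) = 1/(25.81−8.39) = 0.05741 hr
W₂ = 1/(μ₂−λ) = 1/(20.4−8.39) = 0.08326 hr
W_total = W₁ + W₂ = 0.05741 + 0.08326 = 0.14067 hr

Final: 0.14067 hr


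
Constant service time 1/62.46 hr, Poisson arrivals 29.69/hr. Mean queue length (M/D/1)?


ρ = 29.69/62.46 = 0.4753
M/D/1: Lq = ρ²/(2(1−ρ)) = 0.2260/(2·0.5247) = 0.21533

Final: 0.21533


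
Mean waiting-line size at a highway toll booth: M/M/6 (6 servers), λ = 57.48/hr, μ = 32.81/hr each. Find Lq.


a = λ/μ = 1.7519; ρ = a/6 = 0.2920
P₀ = 0.173329
Lq = P₀·a^c·ρ / (c!·(1−ρ)²) = 0.173329·28.91100·0.2920/(720·0.50129)
= 0.004054

Final: 0.004054


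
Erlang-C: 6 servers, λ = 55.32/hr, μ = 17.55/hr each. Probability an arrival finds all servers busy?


a = λ/μ = 3.1521; ρ = a/6 = 0.5254
P₀ = 0.041811 (from M/M/c formula)
C(c,a) = [a^c/(c!(1−ρ))]·P₀ = [980.91258/(720·0.4746)]·0.041811
= 2.87032·0.041811 = 0.120011

Final: 0.120011


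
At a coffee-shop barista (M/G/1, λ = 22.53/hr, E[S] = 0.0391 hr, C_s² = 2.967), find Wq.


ρ = λ·E[S] = 22.53·0.0391 = 0.8809
E[S²] = E[S]²(1+C_s²) = 0.0391²·(1+2.967) = 0.006065
Wq = λ·E[S²]/(2(1−ρ)) = 22.53·0.006065/(2·0.1191) = 0.57375 hr

Final: 0.57375 hr


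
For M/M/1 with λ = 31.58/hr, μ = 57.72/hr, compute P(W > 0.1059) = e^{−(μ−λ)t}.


W ~ Exponential(μ−λ) for M/M/1.
μ − λ = 57.72 − 31.58 = 26.1400
P(W > t) = e^{−(μ−λ)t} = e^{−2.7682} = 0.062773

Final: 0.062773


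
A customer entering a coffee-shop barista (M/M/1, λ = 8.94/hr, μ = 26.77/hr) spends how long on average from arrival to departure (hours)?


W = 1/(μ−λ) = 1/(26.77 − 8.94) = 1/17.83 = 0.05609 hr

Final: 0.05609 hr


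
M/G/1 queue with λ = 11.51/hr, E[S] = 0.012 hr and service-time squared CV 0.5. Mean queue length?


ρ = λ·E[S] = 11.51·0.012 = 0.1381
Lq = ρ²(1+C_s²)/(2(1−ρ)) = 0.01908·(1+0.5)/(2·0.8619)
= 0.01908·1.5000/1.7238 = 0.01660

Final: 0.01660


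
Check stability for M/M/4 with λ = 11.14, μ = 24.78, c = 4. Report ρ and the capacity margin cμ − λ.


Total capacity cμ = 4·24.78 = 99.12/hr
ρ = λ/(cμ) = 11.14/99.12 = 0.1124
Stable ⇔ ρ < 1: YES
Spare capacity = cμ − λ = 99.12 − 11.14 = 87.98/hr

Final: ρ = 0.1124; stable; margin = 87.98/hr


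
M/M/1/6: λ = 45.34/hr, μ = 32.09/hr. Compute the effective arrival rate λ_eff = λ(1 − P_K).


ρ = 1.4129; P_K = (1−ρ)ρ^6/(1−ρ^7) = 0.320774
λ_eff = λ(1 − P_K) = 45.34·(1 − 0.320774) = 45.34·0.679226 = 30.7961 /hr

Final: 30.7961 /hr


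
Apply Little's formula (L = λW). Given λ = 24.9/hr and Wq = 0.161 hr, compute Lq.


Lq = λWq = 24.9·0.161 = 4.0089

Final: 4.0089


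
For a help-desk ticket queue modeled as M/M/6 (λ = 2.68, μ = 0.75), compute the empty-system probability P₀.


a = λ/μ = 2.68/0.75 = 3.5733; ρ = a/c = 0.5956
Σ_{k=0}^{5} a^k/k! (terms k=0..5) = 1.00000 + 3.57333 + 6.38436 + 7.60448 + 6.79333 + 4.85497 = 30.21047
Tail: a^6/(6!(1−ρ)) = 2081.81045/(720·0.4044) = 7.14907
P₀ = 1/(30.21047 + 7.14907) = 1/37.35954 = 0.026767

Final: 0.026767


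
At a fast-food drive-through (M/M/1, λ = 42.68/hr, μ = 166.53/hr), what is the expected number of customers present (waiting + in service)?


ρ = λ/μ = 42.68/166.53 = 0.2563
L = ρ/(1−ρ) = 0.2563/(1 − 0.2563) = 0.2563/0.7437 = 0.3446

Final: 0.3446


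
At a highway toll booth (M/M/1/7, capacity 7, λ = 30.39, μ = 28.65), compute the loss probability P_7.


ρ = λ/μ = 30.39/28.65 = 1.0607
P_K = (1−ρ)ρ^K/(1−ρ^(K+1)) = (-0.06073·1.510924)/(1 − 1.602687)
= -0.091763/-0.602687 = 0.152256

Final: 0.152256


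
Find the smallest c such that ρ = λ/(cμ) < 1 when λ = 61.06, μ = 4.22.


Stability requires cμ > λ ⇔ c > λ/μ.
λ/μ = 61.06/4.22 = 14.4692
Minimum integer c = ⌊14.4692⌋ + 1 = 15
Check: 15·4.22 = 63.30 > 61.06, while 14·4.22 = 59.08 ≤ 61.06

Final: 15 servers


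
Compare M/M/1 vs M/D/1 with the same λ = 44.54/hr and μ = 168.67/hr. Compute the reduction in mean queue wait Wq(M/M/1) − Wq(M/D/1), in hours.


ρ = 44.54/168.67 = 0.2641
Wq(M/M/1) = ρ/(μ−λ) = 0.2641/124.13 = 0.002127 hr
Wq(M/D/1) = ρ/(2(μ−λ)) = 0.001064 hr
Savings = 0.002127 − 0.001064 = 0.001064 hr

Final: 0.001064 hr


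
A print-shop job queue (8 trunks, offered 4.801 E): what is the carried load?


B(8,4.801) = 0.060961 (Erlang-B)
Carried load = a(1 − B) = 4.801·(1 − 0.060961) = 4.801·0.939039 = 4.5083 E

Final: 4.5083 Erlangs


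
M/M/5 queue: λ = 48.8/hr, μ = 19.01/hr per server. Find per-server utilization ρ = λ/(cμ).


ρ = λ/(cμ) = 48.8/(5·19.01) = 48.8/95.05 = 0.5134

Final: 0.5134


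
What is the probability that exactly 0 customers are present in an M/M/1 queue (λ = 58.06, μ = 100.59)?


ρ = 58.06/100.59 = 0.5772
P_n = (1−ρ)·ρ^n = (1 − 0.5772)·0.5772^0 = 0.4228·1.000000 = 0.422805

Final: 0.422805


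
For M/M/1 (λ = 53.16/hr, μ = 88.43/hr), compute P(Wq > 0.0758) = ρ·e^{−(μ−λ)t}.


ρ = 53.16/88.43 = 0.6012
P(Wq > t) = ρ·e^{−(μ−λ)t} = 0.6012·e^{−2.6735}
= 0.6012·0.069013 = 0.041487

Final: 0.041487


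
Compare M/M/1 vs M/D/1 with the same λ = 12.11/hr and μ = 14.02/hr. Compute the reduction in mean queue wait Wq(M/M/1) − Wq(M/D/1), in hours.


ρ = 12.11/14.02 = 0.8638
Wq(M/M/1) = ρ/(μ−λ) = 0.8638/1.91 = 0.45223 hr
Wq(M/D/1) = ρ/(2(μ−λ)) = 0.22612 hr
Savings = 0.45223 − 0.22612 = 0.22612 hr

Final: 0.22612 hr


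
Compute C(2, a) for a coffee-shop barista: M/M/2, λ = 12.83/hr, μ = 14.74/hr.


a = λ/μ = 0.8704; ρ = a/2 = 0.4352
P₀ = 0.393524 (from M/M/c formula)
C(c,a) = [a^c/(c!(1−ρ))]·P₀ = [0.75763/(2·0.5648)]·0.393524
= 0.67072·0.393524 = 0.263945

Final: 0.263945


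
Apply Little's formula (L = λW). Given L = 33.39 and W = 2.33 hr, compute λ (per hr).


λ = L/W = 33.39/2.33 = 14.3305 /hr

Final: 14.3305 /hr


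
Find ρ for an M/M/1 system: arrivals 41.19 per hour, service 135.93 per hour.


ρ = λ/μ = 41.19/135.93 = 0.3030

Final: 0.3030


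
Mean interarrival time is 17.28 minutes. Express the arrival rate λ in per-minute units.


λ = 1/(interarrival time) in consistent units.
1 minute = 1 min, so λ = 1/17.28 = 0.05787 per minute

Final: 0.05787 /min


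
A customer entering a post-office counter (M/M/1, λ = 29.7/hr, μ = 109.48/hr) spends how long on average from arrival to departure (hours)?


W = 1/(μ−λ) = 1/(109.48 − 29.7) = 1/79.78 = 0.01253 hr

Final: 0.01253 hr


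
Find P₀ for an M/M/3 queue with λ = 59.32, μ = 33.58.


a = λ/μ = 59.32/33.58 = 1.7665; ρ = a/c = 0.5888
Σ_{k=0}^{2} a^k/k! (terms k=0..2) = 1.00000 + 1.76653 + 1.56031 = 4.32684
Tail: a^3/(3!(1−ρ)) = 5.51266/(6·0.4112) = 2.23461
P₀ = 1/(4.32684 + 2.23461) = 1/6.56145 = 0.152405

Final: 0.152405


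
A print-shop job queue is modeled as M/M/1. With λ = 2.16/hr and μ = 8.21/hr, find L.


ρ = λ/μ = 2.16/8.21 = 0.2631
L = ρ/(1−ρ) = 0.2631/(1 − 0.2631) = 0.2631/0.7369 = 0.3570

Final: 0.3570


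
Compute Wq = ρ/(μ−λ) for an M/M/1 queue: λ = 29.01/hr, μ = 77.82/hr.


ρ = 29.01/77.82 = 0.3728
Wq = ρ/(μ−λ) = 0.3728/(77.82 − 29.01) = 0.3728/48.81 = 0.007637 hr

Final: 0.007637 hr


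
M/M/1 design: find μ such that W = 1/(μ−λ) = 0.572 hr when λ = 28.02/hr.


W = 1/(μ−λ) ⇒ μ − λ = 1/W = 1/0.572 = 1.7483
μ = λ + 1/W = 28.02 + 1.7483 = 29.7683 per hr

Final: 29.7683 /hr


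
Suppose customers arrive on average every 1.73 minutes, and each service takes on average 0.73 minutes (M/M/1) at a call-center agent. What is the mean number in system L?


λ = 60/1.73 = 34.6821 /hr
μ = 60/0.73 = 82.1918 /hr
ρ = λ/μ = 34.6821/82.1918 = 0.4220
L = ρ/(1−ρ) = 0.4220/0.5780 = 0.7300

Final: 0.7300


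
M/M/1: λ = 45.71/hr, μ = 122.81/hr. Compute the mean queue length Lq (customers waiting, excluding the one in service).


ρ = 45.71/122.81 = 0.3722
Lq = ρ²/(1−ρ) = 0.1385/0.6278 = 0.2207

Final: 0.2207


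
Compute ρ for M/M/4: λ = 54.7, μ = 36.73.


ρ = λ/(cμ) = 54.7/(4·36.73) = 54.7/146.92 = 0.3723

Final: 0.3723


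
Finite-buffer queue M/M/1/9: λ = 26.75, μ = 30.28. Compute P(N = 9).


ρ = λ/μ = 26.75/30.28 = 0.8834
P_K = (1−ρ)ρ^K/(1−ρ^(K+1)) = (0.1166·0.327726)/(1 − 0.289520)
= 0.038206/0.710480 = 0.053775

Final: 0.053775


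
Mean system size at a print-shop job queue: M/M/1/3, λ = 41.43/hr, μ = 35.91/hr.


ρ = 41.43/35.91 = 1.1537
L = ρ[1 − (K+1)ρ^K + Kρ^(K+1)] / [(1−ρ)(1−ρ^(K+1))]
Numerator: 1.1537·(1 − 4·1.535672 + 3·1.771732) = 0.199025
Denominator: (-0.1537)·(-0.771732) = 0.118629
L = 0.199025/0.118629 = 1.6777

Final: 1.6777


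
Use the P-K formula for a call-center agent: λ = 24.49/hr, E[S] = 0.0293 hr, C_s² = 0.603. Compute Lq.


ρ = λ·E[S] = 24.49·0.0293 = 0.7176
Lq = ρ²(1+C_s²)/(2(1−ρ)) = 0.5149·(1+0.603)/(2·0.2824)
= 0.5149·1.6030/0.5649 = 1.46112

Final: 1.46112


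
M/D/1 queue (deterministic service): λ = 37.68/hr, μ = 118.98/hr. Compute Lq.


ρ = 37.68/118.98 = 0.3167
M/D/1: Lq = ρ²/(2(1−ρ)) = 0.1003/(2·0.6833) = 0.07339

Final: 0.07339


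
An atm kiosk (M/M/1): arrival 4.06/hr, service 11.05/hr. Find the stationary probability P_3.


ρ = 4.06/11.05 = 0.3674
P_n = (1−ρ)·ρ^n = (1 − 0.3674)·0.3674^3 = 0.6326·0.049601 = 0.031377

Final: 0.031377


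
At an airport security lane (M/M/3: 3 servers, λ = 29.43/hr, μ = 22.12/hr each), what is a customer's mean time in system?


a = 1.3305; ρ = 0.4435; P₀ = 0.255045
Lq = P₀·a^c·ρ/(c!(1−ρ)²) = 0.14336
Wq = Lq/λ = 0.14336/29.43 = 0.004871 hr
W = Wq + 1/μ = 0.004871 + 0.04521 = 0.05008 hr

Final: 0.05008 hr


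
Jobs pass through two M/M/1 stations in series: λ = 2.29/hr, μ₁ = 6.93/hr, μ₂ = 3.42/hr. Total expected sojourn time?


Each node sees arrival rate λ = 2.29/hr (tandem ⇒ throughput preserved).
W₁ = 1/(μ₁−λ) = 1/(6.93−2.29) = 0.21552 hr
W₂ = 1/(μ₂−λ) = 1/(3.42−2.29) = 0.88496 hr
W_total = W₁ + W₂ = 0.21552 + 0.88496 = 1.10047 hr

Final: 1.10047 hr


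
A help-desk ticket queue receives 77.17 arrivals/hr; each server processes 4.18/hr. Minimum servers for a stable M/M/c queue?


Stability requires cμ > λ ⇔ c > λ/μ.
λ/μ = 77.17/4.18 = 18.4617
Minimum integer c = ⌊18.4617⌋ + 1 = 19
Check: 19·4.18 = 79.42 > 77.17, while 18·4.18 = 75.24 ≤ 77.17

Final: 19 servers


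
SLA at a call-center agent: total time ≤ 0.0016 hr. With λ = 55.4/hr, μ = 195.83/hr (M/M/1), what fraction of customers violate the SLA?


W ~ Exponential(μ−λ) for M/M/1.
μ − λ = 195.83 − 55.4 = 140.4300
P(W > t) = e^{−(μ−λ)t} = e^{−0.2247} = 0.798765

Final: 0.798765


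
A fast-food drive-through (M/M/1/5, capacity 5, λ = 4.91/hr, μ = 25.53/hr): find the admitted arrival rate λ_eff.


ρ = 0.1923; P_K = (1−ρ)ρ^5/(1−ρ^6) = 0.0002125
λ_eff = λ(1 − P_K) = 4.91·(1 − 0.0002125) = 4.91·0.999787 = 4.9090 /hr

Final: 4.9090 /hr


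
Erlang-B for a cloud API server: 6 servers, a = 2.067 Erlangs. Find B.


B(c,a) = (a^c/c!) / Σ_{k=0}^{c} a^k/k!
a^6/6! = 0.108320
Σ terms (k=0..6): 1.00000 + 2.06700 + 2.13624 + 1.47187 + 0.76059 + 0.31443 + 0.10832 = 7.858455
B = 0.108320/7.858455 = 0.013784

Final: 0.013784


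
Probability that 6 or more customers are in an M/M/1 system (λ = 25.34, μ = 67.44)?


ρ = 25.34/67.44 = 0.3757
P(N ≥ n) = ρ^n = 0.3757^6 = 0.002814

Final: 0.002814


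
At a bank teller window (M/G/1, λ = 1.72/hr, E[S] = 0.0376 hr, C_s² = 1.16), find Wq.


ρ = λ·E[S] = 1.72·0.0376 = 0.06467
E[S²] = E[S]²(1+C_s²) = 0.0376²·(1+1.16) = 0.003054
Wq = λ·E[S²]/(2(1−ρ)) = 1.72·0.003054/(2·0.9353) = 0.002808 hr

Final: 0.002808 hr


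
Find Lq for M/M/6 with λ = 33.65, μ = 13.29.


a = λ/μ = 2.5320; ρ = a/6 = 0.4220
P₀ = 0.079016
Lq = P₀·a^c·ρ / (c!·(1−ρ)²) = 0.079016·263.48781·0.4220/(720·0.33409)
= 0.03653

Final: 0.03653


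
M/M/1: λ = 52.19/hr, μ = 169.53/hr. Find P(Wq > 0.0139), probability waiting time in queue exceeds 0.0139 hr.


ρ = 52.19/169.53 = 0.3079
P(Wq > t) = ρ·e^{−(μ−λ)t} = 0.3079·e^{−1.6310}
= 0.3079·0.195729 = 0.060255

Final: 0.060255


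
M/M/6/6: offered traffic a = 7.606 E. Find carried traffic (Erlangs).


B(6,7.606) = 0.367686 (Erlang-B)
Carried load = a(1 − B) = 7.606·(1 − 0.367686) = 7.606·0.632314 = 4.8094 E

Final: 4.8094 Erlangs


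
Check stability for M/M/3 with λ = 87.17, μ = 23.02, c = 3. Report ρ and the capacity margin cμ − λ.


Total capacity cμ = 3·23.02 = 69.06/hr
ρ = λ/(cμ) = 87.17/69.06 = 1.2622
Stable ⇔ ρ < 1: NO
Spare capacity = cμ − λ = 69.06 − 87.17 = -18.11/hr

Final: ρ = 1.2622; unstable; margin = -18.11/hr


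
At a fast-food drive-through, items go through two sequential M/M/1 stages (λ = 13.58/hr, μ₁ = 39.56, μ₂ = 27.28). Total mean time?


Each node sees arrival rate λ = 13.58/hr (tandem ⇒ throughput preserved).
W₁ = 1/(μ₁−λ) = 1/(39.56−13.58) = 0.03849 hr
W₂ = 1/(μ₂−λ) = 1/(27.28−13.58) = 0.07299 hr
W_total = W₁ + W₂ = 0.03849 + 0.07299 = 0.11148 hr

Final: 0.11148 hr


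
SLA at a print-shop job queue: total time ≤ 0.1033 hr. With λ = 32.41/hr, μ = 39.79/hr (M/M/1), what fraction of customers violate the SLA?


W ~ Exponential(μ−λ) for M/M/1.
μ − λ = 39.79 − 32.41 = 7.3800
P(W > t) = e^{−(μ−λ)t} = e^{−0.7624} = 0.466567

Final: 0.466567


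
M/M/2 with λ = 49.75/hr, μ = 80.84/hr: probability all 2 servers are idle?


a = λ/μ = 49.75/80.84 = 0.6154; ρ = a/c = 0.3077
Σ_{k=0}^{1} a^k/k! (terms k=0..1) = 1.00000 + 0.61541 = 1.61541
Tail: a^2/(2!(1−ρ)) = 0.37873/(2·0.6923) = 0.27354
P₀ = 1/(1.61541 + 0.27354) = 1/1.88895 = 0.529395

Final: 0.529395


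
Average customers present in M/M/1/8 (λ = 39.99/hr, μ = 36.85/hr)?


ρ = 39.99/36.85 = 1.0852
L = ρ[1 − (K+1)ρ^K + Kρ^(K+1)] / [(1−ρ)(1−ρ^(K+1))]
Numerator: 1.0852·(1 − 9·1.923585 + 8·2.087494) = 0.420724
Denominator: (-0.08521)·(-1.087494) = 0.092666
L = 0.420724/0.092666 = 4.5402

Final: 4.5402


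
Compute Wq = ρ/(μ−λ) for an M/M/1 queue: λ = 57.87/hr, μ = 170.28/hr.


ρ = 57.87/170.28 = 0.3399
Wq = ρ/(μ−λ) = 0.3399/(170.28 − 57.87) = 0.3399/112.41 = 0.003023 hr

Final: 0.003023 hr


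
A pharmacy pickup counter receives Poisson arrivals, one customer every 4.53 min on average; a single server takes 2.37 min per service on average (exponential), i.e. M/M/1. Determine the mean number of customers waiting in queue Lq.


λ = 60/4.53 = 13.2450 /hr
μ = 60/2.37 = 25.3165 /hr
ρ = λ/μ = 13.2450/25.3165 = 0.5232
Lq = ρ²/(1−ρ) = 0.2737/0.4768 = 0.5740

Final: 0.5740


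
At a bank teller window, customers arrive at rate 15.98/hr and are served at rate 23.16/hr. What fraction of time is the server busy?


ρ = λ/μ = 15.98/23.16 = 0.6900

Final: 0.6900


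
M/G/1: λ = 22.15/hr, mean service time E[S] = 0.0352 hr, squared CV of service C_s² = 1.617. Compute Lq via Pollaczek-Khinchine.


ρ = λ·E[S] = 22.15·0.0352 = 0.7797
Lq = ρ²(1+C_s²)/(2(1−ρ)) = 0.6079·(1+1.617)/(2·0.2203)
= 0.6079·2.6170/0.4406 = 3.61038

Final: 3.61038


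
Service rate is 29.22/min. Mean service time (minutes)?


Mean service time = 1/μ = 1/29.22 minute = 0.03422 minute
In minutes: 0.03422 × 1 = 0.03422 min

Final: 0.03422 min


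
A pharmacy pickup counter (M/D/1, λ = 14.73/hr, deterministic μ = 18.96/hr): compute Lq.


ρ = 14.73/18.96 = 0.7769
M/D/1: Lq = ρ²/(2(1−ρ)) = 0.6036/(2·0.2231) = 1.35269

Final: 1.35269


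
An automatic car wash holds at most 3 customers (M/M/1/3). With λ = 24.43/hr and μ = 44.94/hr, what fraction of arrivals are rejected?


ρ = λ/μ = 24.43/44.94 = 0.5436
P_K = (1−ρ)ρ^K/(1−ρ^(K+1)) = (0.4564·0.160646)/(1 − 0.087330)
= 0.073317/0.912670 = 0.080332

Final: 0.080332


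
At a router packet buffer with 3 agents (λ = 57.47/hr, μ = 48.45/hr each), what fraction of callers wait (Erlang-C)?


a = λ/μ = 1.1862; ρ = a/3 = 0.3954
P₀ = 0.298531 (from M/M/c formula)
C(c,a) = [a^c/(c!(1−ρ))]·P₀ = [1.66895/(6·0.6046)]·0.298531
= 0.46006·0.298531 = 0.137343

Final: 0.137343


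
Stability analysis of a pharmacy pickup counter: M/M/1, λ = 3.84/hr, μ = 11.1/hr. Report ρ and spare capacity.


Total capacity cμ = 1·11.1 = 11.10/hr
ρ = λ/(cμ) = 3.84/11.10 = 0.3459
Stable ⇔ ρ < 1: YES
Spare capacity = cμ − λ = 11.10 − 3.84 = 7.26/hr

Final: ρ = 0.3459; stable; margin = 7.26/hr


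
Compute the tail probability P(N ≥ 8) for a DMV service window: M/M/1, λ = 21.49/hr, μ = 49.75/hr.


ρ = 21.49/49.75 = 0.4320
P(N ≥ n) = ρ^n = 0.4320^8 = 0.001212

Final: 0.001212


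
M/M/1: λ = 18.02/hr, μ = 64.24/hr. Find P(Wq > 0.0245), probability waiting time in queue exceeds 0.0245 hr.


ρ = 18.02/64.24 = 0.2805
P(Wq > t) = ρ·e^{−(μ−λ)t} = 0.2805·e^{−1.1324}
= 0.2805·0.322262 = 0.090398

Final: 0.090398


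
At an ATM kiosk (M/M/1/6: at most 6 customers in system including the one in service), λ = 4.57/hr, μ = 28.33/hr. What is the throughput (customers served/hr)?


ρ = 0.1613; P_K = (1−ρ)ρ^6/(1−ρ^7) = 0.00001478
λ_eff = λ(1 − P_K) = 4.57·(1 − 0.00001478) = 4.57·0.999985 = 4.5699 /hr

Final: 4.5699 /hr


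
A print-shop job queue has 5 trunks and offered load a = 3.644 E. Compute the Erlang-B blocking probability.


B(c,a) = (a^c/c!) / Σ_{k=0}^{c} a^k/k!
a^5/5! = 5.354397
Σ terms (k=0..5): 1.00000 + 3.64400 + 6.63937 + 8.06462 + 7.34687 + 5.35440 = 32.049252
B = 5.354397/32.049252 = 0.167068

Final: 0.167068


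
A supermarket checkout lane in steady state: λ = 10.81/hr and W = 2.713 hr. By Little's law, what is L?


L = λW = 10.81·2.713 = 29.3275

Final: 29.3275


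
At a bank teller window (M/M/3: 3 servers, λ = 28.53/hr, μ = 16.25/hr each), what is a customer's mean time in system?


a = 1.7557; ρ = 0.5852; P₀ = 0.154522
Lq = P₀·a^c·ρ/(c!(1−ρ)²) = 0.47413
Wq = Lq/λ = 0.47413/28.53 = 0.01662 hr
W = Wq + 1/μ = 0.01662 + 0.06154 = 0.07816 hr

Final: 0.07816 hr


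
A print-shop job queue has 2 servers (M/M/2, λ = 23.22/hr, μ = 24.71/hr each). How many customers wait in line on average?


a = λ/μ = 0.9397; ρ = a/2 = 0.4699
P₀ = 0.360683
Lq = P₀·a^c·ρ / (c!·(1−ρ)²) = 0.360683·0.88304·0.4699/(2·0.28106)
= 0.26622

Final: 0.26622


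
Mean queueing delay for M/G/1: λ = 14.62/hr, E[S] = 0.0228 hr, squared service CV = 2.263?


ρ = λ·E[S] = 14.62·0.0228 = 0.3333
E[S²] = E[S]²(1+C_s²) = 0.0228²·(1+2.263) = 0.001696
Wq = λ·E[S²]/(2(1−ρ)) = 14.62·0.001696/(2·0.6667) = 0.01860 hr

Final: 0.01860 hr


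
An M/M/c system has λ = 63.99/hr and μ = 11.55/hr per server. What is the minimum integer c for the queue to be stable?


Stability requires cμ > λ ⇔ c > λ/μ.
λ/μ = 63.99/11.55 = 5.5403
Minimum integer c = ⌊5.5403⌋ + 1 = 6
Check: 6·11.55 = 69.30 > 63.99, while 5·11.55 = 57.75 ≤ 63.99

Final: 6 servers


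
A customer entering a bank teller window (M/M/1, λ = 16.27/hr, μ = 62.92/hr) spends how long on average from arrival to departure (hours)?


W = 1/(μ−λ) = 1/(62.92 − 16.27) = 1/46.65 = 0.02144 hr

Final: 0.02144 hr


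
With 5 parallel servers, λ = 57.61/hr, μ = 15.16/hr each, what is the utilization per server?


ρ = λ/(cμ) = 57.61/(5·15.16) = 57.61/75.80 = 0.7600

Final: 0.7600


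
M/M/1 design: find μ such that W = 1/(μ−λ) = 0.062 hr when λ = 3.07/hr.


W = 1/(μ−λ) ⇒ μ − λ = 1/W = 1/0.062 = 16.1290
μ = λ + 1/W = 3.07 + 16.1290 = 19.1990 per hr

Final: 19.1990 /hr


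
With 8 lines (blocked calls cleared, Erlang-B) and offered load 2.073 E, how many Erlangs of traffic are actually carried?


B(8,2.073) = 0.001064 (Erlang-B)
Carried load = a(1 − B) = 2.073·(1 − 0.001064) = 2.073·0.998936 = 2.0708 E

Final: 2.0708 Erlangs


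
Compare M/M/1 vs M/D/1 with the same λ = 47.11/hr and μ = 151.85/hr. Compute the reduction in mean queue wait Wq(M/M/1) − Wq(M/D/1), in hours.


ρ = 47.11/151.85 = 0.3102
Wq(M/M/1) = ρ/(μ−λ) = 0.3102/104.74 = 0.002962 hr
Wq(M/D/1) = ρ/(2(μ−λ)) = 0.001481 hr
Savings = 0.002962 − 0.001481 = 0.001481 hr

Final: 0.001481 hr


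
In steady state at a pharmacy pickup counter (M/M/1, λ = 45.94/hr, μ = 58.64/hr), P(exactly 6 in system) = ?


ρ = 45.94/58.64 = 0.7834
P_n = (1−ρ)·ρ^n = (1 − 0.7834)·0.7834^6 = 0.2166·0.231197 = 0.050072

Final: 0.050072


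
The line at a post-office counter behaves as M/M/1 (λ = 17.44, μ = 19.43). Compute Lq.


ρ = 17.44/19.43 = 0.8976
Lq = ρ²/(1−ρ) = 0.8057/0.1024 = 7.8662

Final: 7.8662


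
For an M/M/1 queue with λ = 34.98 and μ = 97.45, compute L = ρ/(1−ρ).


ρ = λ/μ = 34.98/97.45 = 0.3590
L = ρ/(1−ρ) = 0.3590/(1 − 0.3590) = 0.3590/0.6410 = 0.5599

Final: 0.5599


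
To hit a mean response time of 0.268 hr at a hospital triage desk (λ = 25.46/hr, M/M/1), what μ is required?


W = 1/(μ−λ) ⇒ μ − λ = 1/W = 1/0.268 = 3.7313
μ = λ + 1/W = 25.46 + 3.7313 = 29.1913 per hr

Final: 29.1913 /hr


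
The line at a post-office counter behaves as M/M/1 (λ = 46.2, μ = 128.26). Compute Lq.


ρ = 46.2/128.26 = 0.3602
Lq = ρ²/(1−ρ) = 0.1297/0.6398 = 0.2028

Final: 0.2028


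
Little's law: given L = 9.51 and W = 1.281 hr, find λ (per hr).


λ = L/W = 9.51/1.281 = 7.4239 /hr

Final: 7.4239 /hr


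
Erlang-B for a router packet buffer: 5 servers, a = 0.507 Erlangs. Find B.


B(c,a) = (a^c/c!) / Σ_{k=0}^{c} a^k/k!
a^5/5! = 0.0002792
Σ terms (k=0..5): 1.00000 + 0.50700 + 0.12852 + 0.02172 + 0.002753 + 0.0002792 = 1.660277
B = 0.0002792/1.660277 = 0.0001681

Final: 0.0001681


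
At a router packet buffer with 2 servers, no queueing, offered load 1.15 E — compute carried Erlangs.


B(2,1.15) = 0.235216 (Erlang-B)
Carried load = a(1 − B) = 1.15·(1 − 0.235216) = 1.15·0.764784 = 0.8795 E

Final: 0.8795 Erlangs
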